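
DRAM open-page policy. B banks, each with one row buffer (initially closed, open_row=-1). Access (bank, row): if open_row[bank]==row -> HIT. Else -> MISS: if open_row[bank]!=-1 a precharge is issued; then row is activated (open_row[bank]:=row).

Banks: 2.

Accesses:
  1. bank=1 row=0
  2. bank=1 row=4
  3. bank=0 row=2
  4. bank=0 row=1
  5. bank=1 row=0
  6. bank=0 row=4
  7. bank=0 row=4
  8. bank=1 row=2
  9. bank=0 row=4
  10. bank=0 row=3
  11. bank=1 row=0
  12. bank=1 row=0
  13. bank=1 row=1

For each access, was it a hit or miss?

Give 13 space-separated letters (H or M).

Acc 1: bank1 row0 -> MISS (open row0); precharges=0
Acc 2: bank1 row4 -> MISS (open row4); precharges=1
Acc 3: bank0 row2 -> MISS (open row2); precharges=1
Acc 4: bank0 row1 -> MISS (open row1); precharges=2
Acc 5: bank1 row0 -> MISS (open row0); precharges=3
Acc 6: bank0 row4 -> MISS (open row4); precharges=4
Acc 7: bank0 row4 -> HIT
Acc 8: bank1 row2 -> MISS (open row2); precharges=5
Acc 9: bank0 row4 -> HIT
Acc 10: bank0 row3 -> MISS (open row3); precharges=6
Acc 11: bank1 row0 -> MISS (open row0); precharges=7
Acc 12: bank1 row0 -> HIT
Acc 13: bank1 row1 -> MISS (open row1); precharges=8

Answer: M M M M M M H M H M M H M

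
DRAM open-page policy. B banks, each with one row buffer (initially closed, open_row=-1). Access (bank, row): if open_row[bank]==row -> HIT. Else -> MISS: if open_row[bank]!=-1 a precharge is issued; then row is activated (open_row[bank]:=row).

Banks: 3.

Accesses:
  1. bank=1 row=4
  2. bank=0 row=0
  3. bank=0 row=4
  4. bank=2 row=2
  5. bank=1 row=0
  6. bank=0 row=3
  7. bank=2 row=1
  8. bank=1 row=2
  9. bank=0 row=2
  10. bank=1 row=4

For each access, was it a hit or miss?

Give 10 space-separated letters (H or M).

Acc 1: bank1 row4 -> MISS (open row4); precharges=0
Acc 2: bank0 row0 -> MISS (open row0); precharges=0
Acc 3: bank0 row4 -> MISS (open row4); precharges=1
Acc 4: bank2 row2 -> MISS (open row2); precharges=1
Acc 5: bank1 row0 -> MISS (open row0); precharges=2
Acc 6: bank0 row3 -> MISS (open row3); precharges=3
Acc 7: bank2 row1 -> MISS (open row1); precharges=4
Acc 8: bank1 row2 -> MISS (open row2); precharges=5
Acc 9: bank0 row2 -> MISS (open row2); precharges=6
Acc 10: bank1 row4 -> MISS (open row4); precharges=7

Answer: M M M M M M M M M M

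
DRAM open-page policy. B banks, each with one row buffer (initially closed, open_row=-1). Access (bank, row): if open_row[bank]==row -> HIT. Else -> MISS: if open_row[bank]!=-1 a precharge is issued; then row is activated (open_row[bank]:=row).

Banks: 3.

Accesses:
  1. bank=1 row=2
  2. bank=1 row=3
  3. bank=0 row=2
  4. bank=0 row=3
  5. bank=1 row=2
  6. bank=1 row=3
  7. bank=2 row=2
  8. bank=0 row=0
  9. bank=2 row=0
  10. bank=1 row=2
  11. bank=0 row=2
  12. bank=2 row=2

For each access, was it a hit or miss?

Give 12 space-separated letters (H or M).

Acc 1: bank1 row2 -> MISS (open row2); precharges=0
Acc 2: bank1 row3 -> MISS (open row3); precharges=1
Acc 3: bank0 row2 -> MISS (open row2); precharges=1
Acc 4: bank0 row3 -> MISS (open row3); precharges=2
Acc 5: bank1 row2 -> MISS (open row2); precharges=3
Acc 6: bank1 row3 -> MISS (open row3); precharges=4
Acc 7: bank2 row2 -> MISS (open row2); precharges=4
Acc 8: bank0 row0 -> MISS (open row0); precharges=5
Acc 9: bank2 row0 -> MISS (open row0); precharges=6
Acc 10: bank1 row2 -> MISS (open row2); precharges=7
Acc 11: bank0 row2 -> MISS (open row2); precharges=8
Acc 12: bank2 row2 -> MISS (open row2); precharges=9

Answer: M M M M M M M M M M M M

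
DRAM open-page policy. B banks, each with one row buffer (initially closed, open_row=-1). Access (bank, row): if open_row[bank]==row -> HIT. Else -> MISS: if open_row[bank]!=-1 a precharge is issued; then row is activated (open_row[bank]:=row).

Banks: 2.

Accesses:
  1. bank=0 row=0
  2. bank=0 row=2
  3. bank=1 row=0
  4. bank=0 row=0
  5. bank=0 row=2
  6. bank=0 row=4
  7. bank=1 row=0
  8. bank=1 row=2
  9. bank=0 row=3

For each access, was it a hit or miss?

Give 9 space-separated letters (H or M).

Acc 1: bank0 row0 -> MISS (open row0); precharges=0
Acc 2: bank0 row2 -> MISS (open row2); precharges=1
Acc 3: bank1 row0 -> MISS (open row0); precharges=1
Acc 4: bank0 row0 -> MISS (open row0); precharges=2
Acc 5: bank0 row2 -> MISS (open row2); precharges=3
Acc 6: bank0 row4 -> MISS (open row4); precharges=4
Acc 7: bank1 row0 -> HIT
Acc 8: bank1 row2 -> MISS (open row2); precharges=5
Acc 9: bank0 row3 -> MISS (open row3); precharges=6

Answer: M M M M M M H M M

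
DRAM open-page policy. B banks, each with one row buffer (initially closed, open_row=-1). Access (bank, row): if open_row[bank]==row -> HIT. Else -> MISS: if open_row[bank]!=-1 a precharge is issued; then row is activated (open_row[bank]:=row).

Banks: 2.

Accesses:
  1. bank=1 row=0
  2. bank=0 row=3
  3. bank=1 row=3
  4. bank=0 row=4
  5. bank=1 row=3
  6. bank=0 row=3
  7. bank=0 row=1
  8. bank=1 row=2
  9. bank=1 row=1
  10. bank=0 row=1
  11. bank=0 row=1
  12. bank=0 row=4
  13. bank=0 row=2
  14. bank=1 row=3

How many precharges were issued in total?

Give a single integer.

Answer: 9

Derivation:
Acc 1: bank1 row0 -> MISS (open row0); precharges=0
Acc 2: bank0 row3 -> MISS (open row3); precharges=0
Acc 3: bank1 row3 -> MISS (open row3); precharges=1
Acc 4: bank0 row4 -> MISS (open row4); precharges=2
Acc 5: bank1 row3 -> HIT
Acc 6: bank0 row3 -> MISS (open row3); precharges=3
Acc 7: bank0 row1 -> MISS (open row1); precharges=4
Acc 8: bank1 row2 -> MISS (open row2); precharges=5
Acc 9: bank1 row1 -> MISS (open row1); precharges=6
Acc 10: bank0 row1 -> HIT
Acc 11: bank0 row1 -> HIT
Acc 12: bank0 row4 -> MISS (open row4); precharges=7
Acc 13: bank0 row2 -> MISS (open row2); precharges=8
Acc 14: bank1 row3 -> MISS (open row3); precharges=9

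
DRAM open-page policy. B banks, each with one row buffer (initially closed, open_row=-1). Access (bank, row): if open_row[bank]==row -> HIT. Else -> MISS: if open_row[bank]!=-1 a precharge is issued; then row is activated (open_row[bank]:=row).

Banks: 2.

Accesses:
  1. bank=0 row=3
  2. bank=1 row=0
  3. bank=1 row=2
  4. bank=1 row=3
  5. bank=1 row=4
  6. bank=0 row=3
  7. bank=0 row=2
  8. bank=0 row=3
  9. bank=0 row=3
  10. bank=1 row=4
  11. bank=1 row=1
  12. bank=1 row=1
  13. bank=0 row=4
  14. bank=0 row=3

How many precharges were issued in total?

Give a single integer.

Acc 1: bank0 row3 -> MISS (open row3); precharges=0
Acc 2: bank1 row0 -> MISS (open row0); precharges=0
Acc 3: bank1 row2 -> MISS (open row2); precharges=1
Acc 4: bank1 row3 -> MISS (open row3); precharges=2
Acc 5: bank1 row4 -> MISS (open row4); precharges=3
Acc 6: bank0 row3 -> HIT
Acc 7: bank0 row2 -> MISS (open row2); precharges=4
Acc 8: bank0 row3 -> MISS (open row3); precharges=5
Acc 9: bank0 row3 -> HIT
Acc 10: bank1 row4 -> HIT
Acc 11: bank1 row1 -> MISS (open row1); precharges=6
Acc 12: bank1 row1 -> HIT
Acc 13: bank0 row4 -> MISS (open row4); precharges=7
Acc 14: bank0 row3 -> MISS (open row3); precharges=8

Answer: 8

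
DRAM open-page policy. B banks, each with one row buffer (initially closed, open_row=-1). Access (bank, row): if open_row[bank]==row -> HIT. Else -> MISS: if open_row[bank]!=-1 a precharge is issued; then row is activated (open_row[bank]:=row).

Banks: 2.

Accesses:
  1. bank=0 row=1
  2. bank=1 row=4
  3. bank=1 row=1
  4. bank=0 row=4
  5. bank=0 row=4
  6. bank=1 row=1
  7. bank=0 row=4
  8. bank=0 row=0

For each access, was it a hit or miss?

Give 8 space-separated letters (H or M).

Acc 1: bank0 row1 -> MISS (open row1); precharges=0
Acc 2: bank1 row4 -> MISS (open row4); precharges=0
Acc 3: bank1 row1 -> MISS (open row1); precharges=1
Acc 4: bank0 row4 -> MISS (open row4); precharges=2
Acc 5: bank0 row4 -> HIT
Acc 6: bank1 row1 -> HIT
Acc 7: bank0 row4 -> HIT
Acc 8: bank0 row0 -> MISS (open row0); precharges=3

Answer: M M M M H H H M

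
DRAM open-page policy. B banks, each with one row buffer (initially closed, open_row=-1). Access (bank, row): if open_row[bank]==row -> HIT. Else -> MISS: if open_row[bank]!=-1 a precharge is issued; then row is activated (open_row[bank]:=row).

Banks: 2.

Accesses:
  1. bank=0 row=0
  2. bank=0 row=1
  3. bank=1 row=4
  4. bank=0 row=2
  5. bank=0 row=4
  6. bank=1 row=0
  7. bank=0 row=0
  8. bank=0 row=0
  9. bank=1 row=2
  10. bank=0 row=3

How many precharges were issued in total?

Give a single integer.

Acc 1: bank0 row0 -> MISS (open row0); precharges=0
Acc 2: bank0 row1 -> MISS (open row1); precharges=1
Acc 3: bank1 row4 -> MISS (open row4); precharges=1
Acc 4: bank0 row2 -> MISS (open row2); precharges=2
Acc 5: bank0 row4 -> MISS (open row4); precharges=3
Acc 6: bank1 row0 -> MISS (open row0); precharges=4
Acc 7: bank0 row0 -> MISS (open row0); precharges=5
Acc 8: bank0 row0 -> HIT
Acc 9: bank1 row2 -> MISS (open row2); precharges=6
Acc 10: bank0 row3 -> MISS (open row3); precharges=7

Answer: 7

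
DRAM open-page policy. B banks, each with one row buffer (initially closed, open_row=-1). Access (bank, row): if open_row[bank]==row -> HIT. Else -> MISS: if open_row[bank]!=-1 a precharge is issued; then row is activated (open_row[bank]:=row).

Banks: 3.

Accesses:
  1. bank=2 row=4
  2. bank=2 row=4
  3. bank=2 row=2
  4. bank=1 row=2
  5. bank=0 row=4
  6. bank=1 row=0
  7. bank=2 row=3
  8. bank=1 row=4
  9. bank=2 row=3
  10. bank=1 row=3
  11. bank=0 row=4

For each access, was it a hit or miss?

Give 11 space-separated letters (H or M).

Answer: M H M M M M M M H M H

Derivation:
Acc 1: bank2 row4 -> MISS (open row4); precharges=0
Acc 2: bank2 row4 -> HIT
Acc 3: bank2 row2 -> MISS (open row2); precharges=1
Acc 4: bank1 row2 -> MISS (open row2); precharges=1
Acc 5: bank0 row4 -> MISS (open row4); precharges=1
Acc 6: bank1 row0 -> MISS (open row0); precharges=2
Acc 7: bank2 row3 -> MISS (open row3); precharges=3
Acc 8: bank1 row4 -> MISS (open row4); precharges=4
Acc 9: bank2 row3 -> HIT
Acc 10: bank1 row3 -> MISS (open row3); precharges=5
Acc 11: bank0 row4 -> HIT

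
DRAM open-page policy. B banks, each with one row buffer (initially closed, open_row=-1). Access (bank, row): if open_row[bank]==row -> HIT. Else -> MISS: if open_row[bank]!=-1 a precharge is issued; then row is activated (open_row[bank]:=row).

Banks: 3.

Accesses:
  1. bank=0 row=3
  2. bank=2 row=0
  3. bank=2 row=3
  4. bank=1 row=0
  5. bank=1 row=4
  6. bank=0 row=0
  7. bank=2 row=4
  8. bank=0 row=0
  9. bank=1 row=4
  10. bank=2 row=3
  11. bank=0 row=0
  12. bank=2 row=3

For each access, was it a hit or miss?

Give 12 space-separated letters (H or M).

Acc 1: bank0 row3 -> MISS (open row3); precharges=0
Acc 2: bank2 row0 -> MISS (open row0); precharges=0
Acc 3: bank2 row3 -> MISS (open row3); precharges=1
Acc 4: bank1 row0 -> MISS (open row0); precharges=1
Acc 5: bank1 row4 -> MISS (open row4); precharges=2
Acc 6: bank0 row0 -> MISS (open row0); precharges=3
Acc 7: bank2 row4 -> MISS (open row4); precharges=4
Acc 8: bank0 row0 -> HIT
Acc 9: bank1 row4 -> HIT
Acc 10: bank2 row3 -> MISS (open row3); precharges=5
Acc 11: bank0 row0 -> HIT
Acc 12: bank2 row3 -> HIT

Answer: M M M M M M M H H M H H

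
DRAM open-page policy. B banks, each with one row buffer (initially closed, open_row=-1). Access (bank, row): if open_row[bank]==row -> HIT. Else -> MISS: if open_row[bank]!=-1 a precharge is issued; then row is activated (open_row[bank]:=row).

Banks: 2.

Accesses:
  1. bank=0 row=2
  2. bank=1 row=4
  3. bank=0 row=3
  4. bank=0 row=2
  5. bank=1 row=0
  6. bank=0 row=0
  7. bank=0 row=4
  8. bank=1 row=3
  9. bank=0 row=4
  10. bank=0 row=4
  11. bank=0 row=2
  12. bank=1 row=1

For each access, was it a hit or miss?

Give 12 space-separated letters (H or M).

Answer: M M M M M M M M H H M M

Derivation:
Acc 1: bank0 row2 -> MISS (open row2); precharges=0
Acc 2: bank1 row4 -> MISS (open row4); precharges=0
Acc 3: bank0 row3 -> MISS (open row3); precharges=1
Acc 4: bank0 row2 -> MISS (open row2); precharges=2
Acc 5: bank1 row0 -> MISS (open row0); precharges=3
Acc 6: bank0 row0 -> MISS (open row0); precharges=4
Acc 7: bank0 row4 -> MISS (open row4); precharges=5
Acc 8: bank1 row3 -> MISS (open row3); precharges=6
Acc 9: bank0 row4 -> HIT
Acc 10: bank0 row4 -> HIT
Acc 11: bank0 row2 -> MISS (open row2); precharges=7
Acc 12: bank1 row1 -> MISS (open row1); precharges=8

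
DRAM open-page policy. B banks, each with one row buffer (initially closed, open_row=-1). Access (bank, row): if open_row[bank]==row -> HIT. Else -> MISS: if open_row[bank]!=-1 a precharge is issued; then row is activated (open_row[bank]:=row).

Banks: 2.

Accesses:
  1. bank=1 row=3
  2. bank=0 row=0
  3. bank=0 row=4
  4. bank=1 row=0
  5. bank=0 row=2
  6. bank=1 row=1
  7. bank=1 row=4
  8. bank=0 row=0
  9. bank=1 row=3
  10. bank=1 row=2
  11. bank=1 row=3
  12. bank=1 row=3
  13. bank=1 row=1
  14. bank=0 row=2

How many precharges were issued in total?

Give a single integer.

Answer: 11

Derivation:
Acc 1: bank1 row3 -> MISS (open row3); precharges=0
Acc 2: bank0 row0 -> MISS (open row0); precharges=0
Acc 3: bank0 row4 -> MISS (open row4); precharges=1
Acc 4: bank1 row0 -> MISS (open row0); precharges=2
Acc 5: bank0 row2 -> MISS (open row2); precharges=3
Acc 6: bank1 row1 -> MISS (open row1); precharges=4
Acc 7: bank1 row4 -> MISS (open row4); precharges=5
Acc 8: bank0 row0 -> MISS (open row0); precharges=6
Acc 9: bank1 row3 -> MISS (open row3); precharges=7
Acc 10: bank1 row2 -> MISS (open row2); precharges=8
Acc 11: bank1 row3 -> MISS (open row3); precharges=9
Acc 12: bank1 row3 -> HIT
Acc 13: bank1 row1 -> MISS (open row1); precharges=10
Acc 14: bank0 row2 -> MISS (open row2); precharges=11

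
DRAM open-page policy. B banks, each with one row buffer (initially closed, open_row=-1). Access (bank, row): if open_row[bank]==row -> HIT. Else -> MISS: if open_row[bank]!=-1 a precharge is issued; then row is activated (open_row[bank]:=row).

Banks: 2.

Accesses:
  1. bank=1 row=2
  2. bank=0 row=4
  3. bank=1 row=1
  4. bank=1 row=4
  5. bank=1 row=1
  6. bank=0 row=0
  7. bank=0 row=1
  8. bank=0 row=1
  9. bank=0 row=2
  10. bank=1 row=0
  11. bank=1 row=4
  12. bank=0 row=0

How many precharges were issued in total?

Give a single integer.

Acc 1: bank1 row2 -> MISS (open row2); precharges=0
Acc 2: bank0 row4 -> MISS (open row4); precharges=0
Acc 3: bank1 row1 -> MISS (open row1); precharges=1
Acc 4: bank1 row4 -> MISS (open row4); precharges=2
Acc 5: bank1 row1 -> MISS (open row1); precharges=3
Acc 6: bank0 row0 -> MISS (open row0); precharges=4
Acc 7: bank0 row1 -> MISS (open row1); precharges=5
Acc 8: bank0 row1 -> HIT
Acc 9: bank0 row2 -> MISS (open row2); precharges=6
Acc 10: bank1 row0 -> MISS (open row0); precharges=7
Acc 11: bank1 row4 -> MISS (open row4); precharges=8
Acc 12: bank0 row0 -> MISS (open row0); precharges=9

Answer: 9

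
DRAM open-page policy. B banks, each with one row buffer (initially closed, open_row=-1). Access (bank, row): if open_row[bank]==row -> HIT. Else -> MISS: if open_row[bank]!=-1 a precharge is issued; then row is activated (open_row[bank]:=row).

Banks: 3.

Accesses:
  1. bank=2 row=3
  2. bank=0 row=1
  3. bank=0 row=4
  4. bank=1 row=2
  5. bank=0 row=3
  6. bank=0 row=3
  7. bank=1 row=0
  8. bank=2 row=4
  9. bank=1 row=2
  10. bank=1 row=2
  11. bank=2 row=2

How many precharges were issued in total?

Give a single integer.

Acc 1: bank2 row3 -> MISS (open row3); precharges=0
Acc 2: bank0 row1 -> MISS (open row1); precharges=0
Acc 3: bank0 row4 -> MISS (open row4); precharges=1
Acc 4: bank1 row2 -> MISS (open row2); precharges=1
Acc 5: bank0 row3 -> MISS (open row3); precharges=2
Acc 6: bank0 row3 -> HIT
Acc 7: bank1 row0 -> MISS (open row0); precharges=3
Acc 8: bank2 row4 -> MISS (open row4); precharges=4
Acc 9: bank1 row2 -> MISS (open row2); precharges=5
Acc 10: bank1 row2 -> HIT
Acc 11: bank2 row2 -> MISS (open row2); precharges=6

Answer: 6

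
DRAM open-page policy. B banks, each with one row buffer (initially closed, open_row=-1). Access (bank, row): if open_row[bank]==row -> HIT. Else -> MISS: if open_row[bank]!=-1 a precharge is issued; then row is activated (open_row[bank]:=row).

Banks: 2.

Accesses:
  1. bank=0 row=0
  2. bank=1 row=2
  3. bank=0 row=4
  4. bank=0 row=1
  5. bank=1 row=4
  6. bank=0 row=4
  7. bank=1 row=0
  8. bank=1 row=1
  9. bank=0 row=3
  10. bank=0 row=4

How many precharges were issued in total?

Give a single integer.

Acc 1: bank0 row0 -> MISS (open row0); precharges=0
Acc 2: bank1 row2 -> MISS (open row2); precharges=0
Acc 3: bank0 row4 -> MISS (open row4); precharges=1
Acc 4: bank0 row1 -> MISS (open row1); precharges=2
Acc 5: bank1 row4 -> MISS (open row4); precharges=3
Acc 6: bank0 row4 -> MISS (open row4); precharges=4
Acc 7: bank1 row0 -> MISS (open row0); precharges=5
Acc 8: bank1 row1 -> MISS (open row1); precharges=6
Acc 9: bank0 row3 -> MISS (open row3); precharges=7
Acc 10: bank0 row4 -> MISS (open row4); precharges=8

Answer: 8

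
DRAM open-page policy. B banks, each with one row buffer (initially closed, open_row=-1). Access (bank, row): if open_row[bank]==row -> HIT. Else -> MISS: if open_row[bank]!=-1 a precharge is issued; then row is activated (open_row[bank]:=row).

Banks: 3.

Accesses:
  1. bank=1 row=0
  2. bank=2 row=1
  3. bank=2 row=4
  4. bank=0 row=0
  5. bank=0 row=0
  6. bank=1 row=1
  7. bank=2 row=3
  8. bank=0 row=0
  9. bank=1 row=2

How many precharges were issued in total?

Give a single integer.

Answer: 4

Derivation:
Acc 1: bank1 row0 -> MISS (open row0); precharges=0
Acc 2: bank2 row1 -> MISS (open row1); precharges=0
Acc 3: bank2 row4 -> MISS (open row4); precharges=1
Acc 4: bank0 row0 -> MISS (open row0); precharges=1
Acc 5: bank0 row0 -> HIT
Acc 6: bank1 row1 -> MISS (open row1); precharges=2
Acc 7: bank2 row3 -> MISS (open row3); precharges=3
Acc 8: bank0 row0 -> HIT
Acc 9: bank1 row2 -> MISS (open row2); precharges=4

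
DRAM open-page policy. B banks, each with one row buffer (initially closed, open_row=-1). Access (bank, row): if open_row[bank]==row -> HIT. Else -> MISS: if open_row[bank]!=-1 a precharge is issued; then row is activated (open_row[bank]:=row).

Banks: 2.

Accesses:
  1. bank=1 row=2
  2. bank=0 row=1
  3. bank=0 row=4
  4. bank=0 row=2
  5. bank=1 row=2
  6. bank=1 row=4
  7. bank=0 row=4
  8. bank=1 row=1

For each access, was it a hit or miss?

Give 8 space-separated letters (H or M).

Acc 1: bank1 row2 -> MISS (open row2); precharges=0
Acc 2: bank0 row1 -> MISS (open row1); precharges=0
Acc 3: bank0 row4 -> MISS (open row4); precharges=1
Acc 4: bank0 row2 -> MISS (open row2); precharges=2
Acc 5: bank1 row2 -> HIT
Acc 6: bank1 row4 -> MISS (open row4); precharges=3
Acc 7: bank0 row4 -> MISS (open row4); precharges=4
Acc 8: bank1 row1 -> MISS (open row1); precharges=5

Answer: M M M M H M M M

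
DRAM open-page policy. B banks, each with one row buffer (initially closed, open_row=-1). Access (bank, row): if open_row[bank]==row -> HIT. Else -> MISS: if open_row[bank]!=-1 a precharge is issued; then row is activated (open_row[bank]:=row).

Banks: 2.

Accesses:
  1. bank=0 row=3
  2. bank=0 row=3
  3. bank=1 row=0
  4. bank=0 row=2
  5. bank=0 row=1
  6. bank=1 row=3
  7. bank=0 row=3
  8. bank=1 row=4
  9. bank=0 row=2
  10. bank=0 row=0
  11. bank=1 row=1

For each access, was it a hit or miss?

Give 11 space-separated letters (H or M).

Answer: M H M M M M M M M M M

Derivation:
Acc 1: bank0 row3 -> MISS (open row3); precharges=0
Acc 2: bank0 row3 -> HIT
Acc 3: bank1 row0 -> MISS (open row0); precharges=0
Acc 4: bank0 row2 -> MISS (open row2); precharges=1
Acc 5: bank0 row1 -> MISS (open row1); precharges=2
Acc 6: bank1 row3 -> MISS (open row3); precharges=3
Acc 7: bank0 row3 -> MISS (open row3); precharges=4
Acc 8: bank1 row4 -> MISS (open row4); precharges=5
Acc 9: bank0 row2 -> MISS (open row2); precharges=6
Acc 10: bank0 row0 -> MISS (open row0); precharges=7
Acc 11: bank1 row1 -> MISS (open row1); precharges=8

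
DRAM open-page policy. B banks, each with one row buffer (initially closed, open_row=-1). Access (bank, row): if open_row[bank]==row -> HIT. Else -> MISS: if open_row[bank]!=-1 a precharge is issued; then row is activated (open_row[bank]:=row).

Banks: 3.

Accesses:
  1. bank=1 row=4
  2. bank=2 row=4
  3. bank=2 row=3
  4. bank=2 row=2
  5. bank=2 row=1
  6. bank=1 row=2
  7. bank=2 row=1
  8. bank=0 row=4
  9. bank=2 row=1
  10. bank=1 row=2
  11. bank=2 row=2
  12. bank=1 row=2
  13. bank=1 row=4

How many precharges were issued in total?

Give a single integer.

Acc 1: bank1 row4 -> MISS (open row4); precharges=0
Acc 2: bank2 row4 -> MISS (open row4); precharges=0
Acc 3: bank2 row3 -> MISS (open row3); precharges=1
Acc 4: bank2 row2 -> MISS (open row2); precharges=2
Acc 5: bank2 row1 -> MISS (open row1); precharges=3
Acc 6: bank1 row2 -> MISS (open row2); precharges=4
Acc 7: bank2 row1 -> HIT
Acc 8: bank0 row4 -> MISS (open row4); precharges=4
Acc 9: bank2 row1 -> HIT
Acc 10: bank1 row2 -> HIT
Acc 11: bank2 row2 -> MISS (open row2); precharges=5
Acc 12: bank1 row2 -> HIT
Acc 13: bank1 row4 -> MISS (open row4); precharges=6

Answer: 6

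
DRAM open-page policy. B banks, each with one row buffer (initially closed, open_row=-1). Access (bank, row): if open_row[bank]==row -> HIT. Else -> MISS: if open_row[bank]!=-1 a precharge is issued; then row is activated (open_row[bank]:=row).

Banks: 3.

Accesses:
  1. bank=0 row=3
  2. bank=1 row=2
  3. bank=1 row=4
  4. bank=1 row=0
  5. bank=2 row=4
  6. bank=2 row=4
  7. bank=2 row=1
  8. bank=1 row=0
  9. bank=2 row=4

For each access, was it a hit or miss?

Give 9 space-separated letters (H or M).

Acc 1: bank0 row3 -> MISS (open row3); precharges=0
Acc 2: bank1 row2 -> MISS (open row2); precharges=0
Acc 3: bank1 row4 -> MISS (open row4); precharges=1
Acc 4: bank1 row0 -> MISS (open row0); precharges=2
Acc 5: bank2 row4 -> MISS (open row4); precharges=2
Acc 6: bank2 row4 -> HIT
Acc 7: bank2 row1 -> MISS (open row1); precharges=3
Acc 8: bank1 row0 -> HIT
Acc 9: bank2 row4 -> MISS (open row4); precharges=4

Answer: M M M M M H M H M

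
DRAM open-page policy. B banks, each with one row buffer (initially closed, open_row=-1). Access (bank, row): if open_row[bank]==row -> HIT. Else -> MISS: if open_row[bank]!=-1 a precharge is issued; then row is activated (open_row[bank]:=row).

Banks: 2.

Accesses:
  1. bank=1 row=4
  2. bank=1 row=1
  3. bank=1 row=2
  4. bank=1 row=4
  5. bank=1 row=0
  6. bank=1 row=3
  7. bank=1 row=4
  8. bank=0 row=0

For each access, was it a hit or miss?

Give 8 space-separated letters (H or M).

Acc 1: bank1 row4 -> MISS (open row4); precharges=0
Acc 2: bank1 row1 -> MISS (open row1); precharges=1
Acc 3: bank1 row2 -> MISS (open row2); precharges=2
Acc 4: bank1 row4 -> MISS (open row4); precharges=3
Acc 5: bank1 row0 -> MISS (open row0); precharges=4
Acc 6: bank1 row3 -> MISS (open row3); precharges=5
Acc 7: bank1 row4 -> MISS (open row4); precharges=6
Acc 8: bank0 row0 -> MISS (open row0); precharges=6

Answer: M M M M M M M M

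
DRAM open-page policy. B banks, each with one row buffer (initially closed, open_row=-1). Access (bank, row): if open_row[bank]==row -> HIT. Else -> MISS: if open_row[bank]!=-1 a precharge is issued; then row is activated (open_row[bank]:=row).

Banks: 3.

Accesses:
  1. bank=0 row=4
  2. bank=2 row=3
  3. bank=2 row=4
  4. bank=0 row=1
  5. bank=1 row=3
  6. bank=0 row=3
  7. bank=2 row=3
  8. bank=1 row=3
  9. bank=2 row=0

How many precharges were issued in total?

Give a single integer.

Answer: 5

Derivation:
Acc 1: bank0 row4 -> MISS (open row4); precharges=0
Acc 2: bank2 row3 -> MISS (open row3); precharges=0
Acc 3: bank2 row4 -> MISS (open row4); precharges=1
Acc 4: bank0 row1 -> MISS (open row1); precharges=2
Acc 5: bank1 row3 -> MISS (open row3); precharges=2
Acc 6: bank0 row3 -> MISS (open row3); precharges=3
Acc 7: bank2 row3 -> MISS (open row3); precharges=4
Acc 8: bank1 row3 -> HIT
Acc 9: bank2 row0 -> MISS (open row0); precharges=5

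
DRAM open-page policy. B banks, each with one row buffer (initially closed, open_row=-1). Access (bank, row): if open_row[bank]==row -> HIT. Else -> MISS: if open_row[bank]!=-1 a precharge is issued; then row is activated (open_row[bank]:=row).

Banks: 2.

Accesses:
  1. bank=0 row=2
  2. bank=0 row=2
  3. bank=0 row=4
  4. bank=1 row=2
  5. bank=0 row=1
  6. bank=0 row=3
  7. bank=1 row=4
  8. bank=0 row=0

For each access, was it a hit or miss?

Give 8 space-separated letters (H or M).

Acc 1: bank0 row2 -> MISS (open row2); precharges=0
Acc 2: bank0 row2 -> HIT
Acc 3: bank0 row4 -> MISS (open row4); precharges=1
Acc 4: bank1 row2 -> MISS (open row2); precharges=1
Acc 5: bank0 row1 -> MISS (open row1); precharges=2
Acc 6: bank0 row3 -> MISS (open row3); precharges=3
Acc 7: bank1 row4 -> MISS (open row4); precharges=4
Acc 8: bank0 row0 -> MISS (open row0); precharges=5

Answer: M H M M M M M M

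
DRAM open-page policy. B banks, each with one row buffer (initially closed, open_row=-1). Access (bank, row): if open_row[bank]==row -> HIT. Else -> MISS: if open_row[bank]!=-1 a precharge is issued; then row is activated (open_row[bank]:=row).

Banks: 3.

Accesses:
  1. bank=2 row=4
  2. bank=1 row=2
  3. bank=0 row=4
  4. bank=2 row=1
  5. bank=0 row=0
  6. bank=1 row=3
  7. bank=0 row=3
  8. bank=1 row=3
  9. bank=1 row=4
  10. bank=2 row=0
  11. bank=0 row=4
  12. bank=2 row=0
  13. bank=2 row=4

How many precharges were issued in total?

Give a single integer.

Answer: 8

Derivation:
Acc 1: bank2 row4 -> MISS (open row4); precharges=0
Acc 2: bank1 row2 -> MISS (open row2); precharges=0
Acc 3: bank0 row4 -> MISS (open row4); precharges=0
Acc 4: bank2 row1 -> MISS (open row1); precharges=1
Acc 5: bank0 row0 -> MISS (open row0); precharges=2
Acc 6: bank1 row3 -> MISS (open row3); precharges=3
Acc 7: bank0 row3 -> MISS (open row3); precharges=4
Acc 8: bank1 row3 -> HIT
Acc 9: bank1 row4 -> MISS (open row4); precharges=5
Acc 10: bank2 row0 -> MISS (open row0); precharges=6
Acc 11: bank0 row4 -> MISS (open row4); precharges=7
Acc 12: bank2 row0 -> HIT
Acc 13: bank2 row4 -> MISS (open row4); precharges=8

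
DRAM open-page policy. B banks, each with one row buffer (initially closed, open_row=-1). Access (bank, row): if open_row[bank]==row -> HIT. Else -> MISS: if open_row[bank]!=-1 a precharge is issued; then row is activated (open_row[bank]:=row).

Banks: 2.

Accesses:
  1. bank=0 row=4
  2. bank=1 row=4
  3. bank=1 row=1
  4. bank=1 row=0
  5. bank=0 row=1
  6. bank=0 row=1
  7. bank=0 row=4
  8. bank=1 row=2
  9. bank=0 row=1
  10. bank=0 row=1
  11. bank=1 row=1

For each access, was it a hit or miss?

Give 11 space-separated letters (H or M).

Answer: M M M M M H M M M H M

Derivation:
Acc 1: bank0 row4 -> MISS (open row4); precharges=0
Acc 2: bank1 row4 -> MISS (open row4); precharges=0
Acc 3: bank1 row1 -> MISS (open row1); precharges=1
Acc 4: bank1 row0 -> MISS (open row0); precharges=2
Acc 5: bank0 row1 -> MISS (open row1); precharges=3
Acc 6: bank0 row1 -> HIT
Acc 7: bank0 row4 -> MISS (open row4); precharges=4
Acc 8: bank1 row2 -> MISS (open row2); precharges=5
Acc 9: bank0 row1 -> MISS (open row1); precharges=6
Acc 10: bank0 row1 -> HIT
Acc 11: bank1 row1 -> MISS (open row1); precharges=7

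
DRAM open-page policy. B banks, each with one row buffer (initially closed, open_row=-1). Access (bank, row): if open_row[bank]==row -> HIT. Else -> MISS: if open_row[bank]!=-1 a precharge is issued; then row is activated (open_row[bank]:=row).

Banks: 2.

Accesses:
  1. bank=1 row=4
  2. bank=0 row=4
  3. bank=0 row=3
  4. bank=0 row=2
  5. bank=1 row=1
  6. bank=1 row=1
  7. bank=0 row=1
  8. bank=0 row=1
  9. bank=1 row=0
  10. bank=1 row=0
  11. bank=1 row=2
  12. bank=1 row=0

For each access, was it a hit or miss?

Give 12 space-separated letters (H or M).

Answer: M M M M M H M H M H M M

Derivation:
Acc 1: bank1 row4 -> MISS (open row4); precharges=0
Acc 2: bank0 row4 -> MISS (open row4); precharges=0
Acc 3: bank0 row3 -> MISS (open row3); precharges=1
Acc 4: bank0 row2 -> MISS (open row2); precharges=2
Acc 5: bank1 row1 -> MISS (open row1); precharges=3
Acc 6: bank1 row1 -> HIT
Acc 7: bank0 row1 -> MISS (open row1); precharges=4
Acc 8: bank0 row1 -> HIT
Acc 9: bank1 row0 -> MISS (open row0); precharges=5
Acc 10: bank1 row0 -> HIT
Acc 11: bank1 row2 -> MISS (open row2); precharges=6
Acc 12: bank1 row0 -> MISS (open row0); precharges=7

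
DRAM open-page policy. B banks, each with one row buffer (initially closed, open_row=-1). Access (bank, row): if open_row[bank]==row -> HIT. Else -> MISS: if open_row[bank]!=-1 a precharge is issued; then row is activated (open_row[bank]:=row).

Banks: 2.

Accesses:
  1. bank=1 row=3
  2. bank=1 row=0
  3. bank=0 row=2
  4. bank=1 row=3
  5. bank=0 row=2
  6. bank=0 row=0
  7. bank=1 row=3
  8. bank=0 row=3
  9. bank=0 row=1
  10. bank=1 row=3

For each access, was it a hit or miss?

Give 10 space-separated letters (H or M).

Answer: M M M M H M H M M H

Derivation:
Acc 1: bank1 row3 -> MISS (open row3); precharges=0
Acc 2: bank1 row0 -> MISS (open row0); precharges=1
Acc 3: bank0 row2 -> MISS (open row2); precharges=1
Acc 4: bank1 row3 -> MISS (open row3); precharges=2
Acc 5: bank0 row2 -> HIT
Acc 6: bank0 row0 -> MISS (open row0); precharges=3
Acc 7: bank1 row3 -> HIT
Acc 8: bank0 row3 -> MISS (open row3); precharges=4
Acc 9: bank0 row1 -> MISS (open row1); precharges=5
Acc 10: bank1 row3 -> HIT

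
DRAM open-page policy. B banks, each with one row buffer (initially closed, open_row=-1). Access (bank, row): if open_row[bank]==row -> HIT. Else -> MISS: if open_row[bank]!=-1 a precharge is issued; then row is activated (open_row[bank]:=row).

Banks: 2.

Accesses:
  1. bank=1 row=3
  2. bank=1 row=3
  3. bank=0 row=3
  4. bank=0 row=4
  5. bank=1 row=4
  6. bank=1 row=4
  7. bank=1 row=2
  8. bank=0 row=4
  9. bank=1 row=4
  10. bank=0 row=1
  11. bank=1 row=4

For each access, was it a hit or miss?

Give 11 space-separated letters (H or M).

Acc 1: bank1 row3 -> MISS (open row3); precharges=0
Acc 2: bank1 row3 -> HIT
Acc 3: bank0 row3 -> MISS (open row3); precharges=0
Acc 4: bank0 row4 -> MISS (open row4); precharges=1
Acc 5: bank1 row4 -> MISS (open row4); precharges=2
Acc 6: bank1 row4 -> HIT
Acc 7: bank1 row2 -> MISS (open row2); precharges=3
Acc 8: bank0 row4 -> HIT
Acc 9: bank1 row4 -> MISS (open row4); precharges=4
Acc 10: bank0 row1 -> MISS (open row1); precharges=5
Acc 11: bank1 row4 -> HIT

Answer: M H M M M H M H M M H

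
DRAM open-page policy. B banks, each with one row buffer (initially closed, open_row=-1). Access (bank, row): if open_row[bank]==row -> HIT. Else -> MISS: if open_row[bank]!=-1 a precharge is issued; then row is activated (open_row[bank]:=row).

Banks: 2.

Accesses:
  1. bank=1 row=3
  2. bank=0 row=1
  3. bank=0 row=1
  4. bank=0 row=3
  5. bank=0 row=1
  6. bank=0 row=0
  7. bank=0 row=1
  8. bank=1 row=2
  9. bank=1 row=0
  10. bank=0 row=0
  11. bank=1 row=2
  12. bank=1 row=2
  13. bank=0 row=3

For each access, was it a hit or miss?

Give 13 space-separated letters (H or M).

Answer: M M H M M M M M M M M H M

Derivation:
Acc 1: bank1 row3 -> MISS (open row3); precharges=0
Acc 2: bank0 row1 -> MISS (open row1); precharges=0
Acc 3: bank0 row1 -> HIT
Acc 4: bank0 row3 -> MISS (open row3); precharges=1
Acc 5: bank0 row1 -> MISS (open row1); precharges=2
Acc 6: bank0 row0 -> MISS (open row0); precharges=3
Acc 7: bank0 row1 -> MISS (open row1); precharges=4
Acc 8: bank1 row2 -> MISS (open row2); precharges=5
Acc 9: bank1 row0 -> MISS (open row0); precharges=6
Acc 10: bank0 row0 -> MISS (open row0); precharges=7
Acc 11: bank1 row2 -> MISS (open row2); precharges=8
Acc 12: bank1 row2 -> HIT
Acc 13: bank0 row3 -> MISS (open row3); precharges=9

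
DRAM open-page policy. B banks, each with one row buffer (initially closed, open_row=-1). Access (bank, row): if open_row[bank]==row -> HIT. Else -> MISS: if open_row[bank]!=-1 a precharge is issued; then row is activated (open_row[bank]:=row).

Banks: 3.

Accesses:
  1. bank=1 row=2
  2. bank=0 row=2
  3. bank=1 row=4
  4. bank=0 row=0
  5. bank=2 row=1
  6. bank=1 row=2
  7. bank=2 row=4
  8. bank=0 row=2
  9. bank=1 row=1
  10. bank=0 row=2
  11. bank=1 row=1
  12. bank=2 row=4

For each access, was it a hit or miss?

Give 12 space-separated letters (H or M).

Answer: M M M M M M M M M H H H

Derivation:
Acc 1: bank1 row2 -> MISS (open row2); precharges=0
Acc 2: bank0 row2 -> MISS (open row2); precharges=0
Acc 3: bank1 row4 -> MISS (open row4); precharges=1
Acc 4: bank0 row0 -> MISS (open row0); precharges=2
Acc 5: bank2 row1 -> MISS (open row1); precharges=2
Acc 6: bank1 row2 -> MISS (open row2); precharges=3
Acc 7: bank2 row4 -> MISS (open row4); precharges=4
Acc 8: bank0 row2 -> MISS (open row2); precharges=5
Acc 9: bank1 row1 -> MISS (open row1); precharges=6
Acc 10: bank0 row2 -> HIT
Acc 11: bank1 row1 -> HIT
Acc 12: bank2 row4 -> HIT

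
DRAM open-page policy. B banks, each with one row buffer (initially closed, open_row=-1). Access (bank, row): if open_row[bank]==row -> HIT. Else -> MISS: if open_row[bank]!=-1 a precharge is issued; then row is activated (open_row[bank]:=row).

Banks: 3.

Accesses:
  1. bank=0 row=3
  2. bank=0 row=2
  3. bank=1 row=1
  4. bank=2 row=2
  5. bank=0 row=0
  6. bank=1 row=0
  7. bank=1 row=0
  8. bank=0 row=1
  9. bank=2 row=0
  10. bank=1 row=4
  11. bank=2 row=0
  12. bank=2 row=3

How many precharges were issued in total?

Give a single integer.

Acc 1: bank0 row3 -> MISS (open row3); precharges=0
Acc 2: bank0 row2 -> MISS (open row2); precharges=1
Acc 3: bank1 row1 -> MISS (open row1); precharges=1
Acc 4: bank2 row2 -> MISS (open row2); precharges=1
Acc 5: bank0 row0 -> MISS (open row0); precharges=2
Acc 6: bank1 row0 -> MISS (open row0); precharges=3
Acc 7: bank1 row0 -> HIT
Acc 8: bank0 row1 -> MISS (open row1); precharges=4
Acc 9: bank2 row0 -> MISS (open row0); precharges=5
Acc 10: bank1 row4 -> MISS (open row4); precharges=6
Acc 11: bank2 row0 -> HIT
Acc 12: bank2 row3 -> MISS (open row3); precharges=7

Answer: 7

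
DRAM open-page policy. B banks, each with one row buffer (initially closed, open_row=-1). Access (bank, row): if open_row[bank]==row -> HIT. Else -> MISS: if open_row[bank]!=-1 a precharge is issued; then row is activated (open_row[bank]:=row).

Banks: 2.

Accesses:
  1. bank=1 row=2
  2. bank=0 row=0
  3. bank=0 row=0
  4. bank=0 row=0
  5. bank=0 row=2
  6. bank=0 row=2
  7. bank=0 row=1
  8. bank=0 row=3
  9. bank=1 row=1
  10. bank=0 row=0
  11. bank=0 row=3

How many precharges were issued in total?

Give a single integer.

Answer: 6

Derivation:
Acc 1: bank1 row2 -> MISS (open row2); precharges=0
Acc 2: bank0 row0 -> MISS (open row0); precharges=0
Acc 3: bank0 row0 -> HIT
Acc 4: bank0 row0 -> HIT
Acc 5: bank0 row2 -> MISS (open row2); precharges=1
Acc 6: bank0 row2 -> HIT
Acc 7: bank0 row1 -> MISS (open row1); precharges=2
Acc 8: bank0 row3 -> MISS (open row3); precharges=3
Acc 9: bank1 row1 -> MISS (open row1); precharges=4
Acc 10: bank0 row0 -> MISS (open row0); precharges=5
Acc 11: bank0 row3 -> MISS (open row3); precharges=6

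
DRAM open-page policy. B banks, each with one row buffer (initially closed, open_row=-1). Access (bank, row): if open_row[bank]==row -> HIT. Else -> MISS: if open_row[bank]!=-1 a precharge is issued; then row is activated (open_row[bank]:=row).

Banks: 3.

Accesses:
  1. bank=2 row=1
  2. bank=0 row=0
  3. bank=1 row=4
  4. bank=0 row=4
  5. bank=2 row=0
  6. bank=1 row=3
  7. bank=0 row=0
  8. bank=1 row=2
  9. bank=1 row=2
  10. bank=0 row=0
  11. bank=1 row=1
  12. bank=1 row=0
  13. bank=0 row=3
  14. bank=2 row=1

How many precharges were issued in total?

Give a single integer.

Answer: 9

Derivation:
Acc 1: bank2 row1 -> MISS (open row1); precharges=0
Acc 2: bank0 row0 -> MISS (open row0); precharges=0
Acc 3: bank1 row4 -> MISS (open row4); precharges=0
Acc 4: bank0 row4 -> MISS (open row4); precharges=1
Acc 5: bank2 row0 -> MISS (open row0); precharges=2
Acc 6: bank1 row3 -> MISS (open row3); precharges=3
Acc 7: bank0 row0 -> MISS (open row0); precharges=4
Acc 8: bank1 row2 -> MISS (open row2); precharges=5
Acc 9: bank1 row2 -> HIT
Acc 10: bank0 row0 -> HIT
Acc 11: bank1 row1 -> MISS (open row1); precharges=6
Acc 12: bank1 row0 -> MISS (open row0); precharges=7
Acc 13: bank0 row3 -> MISS (open row3); precharges=8
Acc 14: bank2 row1 -> MISS (open row1); precharges=9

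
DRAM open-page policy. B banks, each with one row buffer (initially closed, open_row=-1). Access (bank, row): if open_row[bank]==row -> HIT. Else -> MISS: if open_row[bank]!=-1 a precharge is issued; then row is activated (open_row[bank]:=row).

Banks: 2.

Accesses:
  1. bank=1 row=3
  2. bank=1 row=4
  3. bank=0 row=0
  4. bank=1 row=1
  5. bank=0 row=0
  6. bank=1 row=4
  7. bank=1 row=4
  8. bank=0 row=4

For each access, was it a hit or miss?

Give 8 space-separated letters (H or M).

Answer: M M M M H M H M

Derivation:
Acc 1: bank1 row3 -> MISS (open row3); precharges=0
Acc 2: bank1 row4 -> MISS (open row4); precharges=1
Acc 3: bank0 row0 -> MISS (open row0); precharges=1
Acc 4: bank1 row1 -> MISS (open row1); precharges=2
Acc 5: bank0 row0 -> HIT
Acc 6: bank1 row4 -> MISS (open row4); precharges=3
Acc 7: bank1 row4 -> HIT
Acc 8: bank0 row4 -> MISS (open row4); precharges=4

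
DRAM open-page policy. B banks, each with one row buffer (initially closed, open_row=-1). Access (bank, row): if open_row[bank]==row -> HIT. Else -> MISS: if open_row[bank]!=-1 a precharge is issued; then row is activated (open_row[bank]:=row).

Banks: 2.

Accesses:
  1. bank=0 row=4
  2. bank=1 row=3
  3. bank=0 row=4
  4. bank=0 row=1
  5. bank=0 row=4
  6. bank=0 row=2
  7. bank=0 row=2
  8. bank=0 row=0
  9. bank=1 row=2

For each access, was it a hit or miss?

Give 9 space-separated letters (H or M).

Acc 1: bank0 row4 -> MISS (open row4); precharges=0
Acc 2: bank1 row3 -> MISS (open row3); precharges=0
Acc 3: bank0 row4 -> HIT
Acc 4: bank0 row1 -> MISS (open row1); precharges=1
Acc 5: bank0 row4 -> MISS (open row4); precharges=2
Acc 6: bank0 row2 -> MISS (open row2); precharges=3
Acc 7: bank0 row2 -> HIT
Acc 8: bank0 row0 -> MISS (open row0); precharges=4
Acc 9: bank1 row2 -> MISS (open row2); precharges=5

Answer: M M H M M M H M M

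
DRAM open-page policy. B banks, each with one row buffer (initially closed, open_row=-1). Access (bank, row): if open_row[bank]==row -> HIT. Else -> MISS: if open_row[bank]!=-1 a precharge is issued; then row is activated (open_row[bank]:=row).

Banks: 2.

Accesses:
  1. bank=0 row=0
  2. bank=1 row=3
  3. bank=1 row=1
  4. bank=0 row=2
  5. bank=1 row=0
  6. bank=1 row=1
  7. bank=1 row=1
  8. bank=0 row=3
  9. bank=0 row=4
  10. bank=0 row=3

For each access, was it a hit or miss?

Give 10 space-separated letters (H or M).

Answer: M M M M M M H M M M

Derivation:
Acc 1: bank0 row0 -> MISS (open row0); precharges=0
Acc 2: bank1 row3 -> MISS (open row3); precharges=0
Acc 3: bank1 row1 -> MISS (open row1); precharges=1
Acc 4: bank0 row2 -> MISS (open row2); precharges=2
Acc 5: bank1 row0 -> MISS (open row0); precharges=3
Acc 6: bank1 row1 -> MISS (open row1); precharges=4
Acc 7: bank1 row1 -> HIT
Acc 8: bank0 row3 -> MISS (open row3); precharges=5
Acc 9: bank0 row4 -> MISS (open row4); precharges=6
Acc 10: bank0 row3 -> MISS (open row3); precharges=7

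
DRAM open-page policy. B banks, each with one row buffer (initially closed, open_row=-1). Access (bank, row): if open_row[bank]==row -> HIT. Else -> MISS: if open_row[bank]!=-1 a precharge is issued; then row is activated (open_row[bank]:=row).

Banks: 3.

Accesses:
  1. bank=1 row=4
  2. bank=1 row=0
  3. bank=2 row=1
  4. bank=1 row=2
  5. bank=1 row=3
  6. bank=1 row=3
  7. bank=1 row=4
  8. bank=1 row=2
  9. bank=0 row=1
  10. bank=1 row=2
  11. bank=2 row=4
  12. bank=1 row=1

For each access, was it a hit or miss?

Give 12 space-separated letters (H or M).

Answer: M M M M M H M M M H M M

Derivation:
Acc 1: bank1 row4 -> MISS (open row4); precharges=0
Acc 2: bank1 row0 -> MISS (open row0); precharges=1
Acc 3: bank2 row1 -> MISS (open row1); precharges=1
Acc 4: bank1 row2 -> MISS (open row2); precharges=2
Acc 5: bank1 row3 -> MISS (open row3); precharges=3
Acc 6: bank1 row3 -> HIT
Acc 7: bank1 row4 -> MISS (open row4); precharges=4
Acc 8: bank1 row2 -> MISS (open row2); precharges=5
Acc 9: bank0 row1 -> MISS (open row1); precharges=5
Acc 10: bank1 row2 -> HIT
Acc 11: bank2 row4 -> MISS (open row4); precharges=6
Acc 12: bank1 row1 -> MISS (open row1); precharges=7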